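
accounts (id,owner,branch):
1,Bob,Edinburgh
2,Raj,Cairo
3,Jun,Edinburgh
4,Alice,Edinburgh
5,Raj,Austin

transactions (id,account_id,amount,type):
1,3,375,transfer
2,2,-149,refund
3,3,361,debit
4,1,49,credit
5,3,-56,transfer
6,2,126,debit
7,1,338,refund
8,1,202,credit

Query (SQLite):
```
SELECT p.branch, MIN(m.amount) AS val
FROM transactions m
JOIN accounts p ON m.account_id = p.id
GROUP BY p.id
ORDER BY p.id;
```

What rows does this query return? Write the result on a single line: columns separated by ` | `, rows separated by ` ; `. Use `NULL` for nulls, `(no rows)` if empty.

Join each transactions row to its accounts via account_id.
Group joined rows by accounts.id; compute MIN(m.amount) per group.
  1: ids {4, 7, 8} → MIN(m.amount)=49
  2: ids {2, 6} → MIN(m.amount)=-149
  3: ids {1, 3, 5} → MIN(m.amount)=-56

Edinburgh | 49 ; Cairo | -149 ; Edinburgh | -56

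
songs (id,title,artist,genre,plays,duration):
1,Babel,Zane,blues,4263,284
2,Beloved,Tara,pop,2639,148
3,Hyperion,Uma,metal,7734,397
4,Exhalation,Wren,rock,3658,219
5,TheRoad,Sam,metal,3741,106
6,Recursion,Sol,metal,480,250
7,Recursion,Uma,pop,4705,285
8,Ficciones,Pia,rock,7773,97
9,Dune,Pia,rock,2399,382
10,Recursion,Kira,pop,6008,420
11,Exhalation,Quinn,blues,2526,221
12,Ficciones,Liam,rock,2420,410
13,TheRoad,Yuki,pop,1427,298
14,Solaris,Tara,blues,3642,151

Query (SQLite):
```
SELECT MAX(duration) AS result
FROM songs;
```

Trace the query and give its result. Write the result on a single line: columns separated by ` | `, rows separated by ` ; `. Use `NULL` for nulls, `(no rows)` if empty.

420

All duration values: [284, 148, 397, 219, 106, 250, 285, 97, 382, 420, 221, 410, 298, 151].
MAX of non-NULL values = 420.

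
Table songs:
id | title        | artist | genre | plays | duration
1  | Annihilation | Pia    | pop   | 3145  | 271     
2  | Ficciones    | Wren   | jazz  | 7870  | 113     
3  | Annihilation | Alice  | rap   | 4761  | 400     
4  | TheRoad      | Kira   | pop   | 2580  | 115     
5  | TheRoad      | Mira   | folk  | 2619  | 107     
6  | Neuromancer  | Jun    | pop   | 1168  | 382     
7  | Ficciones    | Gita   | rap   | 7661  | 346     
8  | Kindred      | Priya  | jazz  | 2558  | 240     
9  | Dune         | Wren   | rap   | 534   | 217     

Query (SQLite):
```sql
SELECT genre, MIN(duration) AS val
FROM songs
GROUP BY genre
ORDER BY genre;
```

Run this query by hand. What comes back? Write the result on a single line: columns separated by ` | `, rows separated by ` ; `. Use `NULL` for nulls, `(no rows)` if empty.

folk | 107 ; jazz | 113 ; pop | 115 ; rap | 217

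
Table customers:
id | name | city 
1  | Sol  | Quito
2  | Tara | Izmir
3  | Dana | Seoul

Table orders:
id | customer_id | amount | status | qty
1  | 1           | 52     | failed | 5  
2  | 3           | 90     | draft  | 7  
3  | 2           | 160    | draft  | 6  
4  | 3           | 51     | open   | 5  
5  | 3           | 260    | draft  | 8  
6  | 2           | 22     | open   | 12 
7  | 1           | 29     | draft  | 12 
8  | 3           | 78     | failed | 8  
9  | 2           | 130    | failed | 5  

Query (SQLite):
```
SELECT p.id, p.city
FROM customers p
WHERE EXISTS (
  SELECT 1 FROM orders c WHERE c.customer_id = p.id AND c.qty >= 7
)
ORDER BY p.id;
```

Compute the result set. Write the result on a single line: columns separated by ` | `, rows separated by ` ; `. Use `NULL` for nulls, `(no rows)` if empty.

1 | Quito ; 2 | Izmir ; 3 | Seoul

For each customers row, check whether any orders with matching customer_id has qty >= 7.
Keep rows where that is true.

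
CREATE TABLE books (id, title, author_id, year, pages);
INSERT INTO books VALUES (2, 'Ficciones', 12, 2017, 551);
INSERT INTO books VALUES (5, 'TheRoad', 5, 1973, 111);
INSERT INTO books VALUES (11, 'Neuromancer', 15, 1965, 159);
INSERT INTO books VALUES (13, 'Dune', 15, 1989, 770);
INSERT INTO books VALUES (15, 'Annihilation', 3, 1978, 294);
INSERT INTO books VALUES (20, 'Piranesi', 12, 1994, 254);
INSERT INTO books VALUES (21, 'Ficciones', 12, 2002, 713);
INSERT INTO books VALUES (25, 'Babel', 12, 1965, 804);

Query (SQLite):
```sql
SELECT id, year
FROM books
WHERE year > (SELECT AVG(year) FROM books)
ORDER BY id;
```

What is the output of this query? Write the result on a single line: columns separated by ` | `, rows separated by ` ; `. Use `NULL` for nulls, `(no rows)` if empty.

Scalar subquery: AVG(year) over all books rows = 1985.375.
Keep rows where year > that value.

2 | 2017 ; 13 | 1989 ; 20 | 1994 ; 21 | 2002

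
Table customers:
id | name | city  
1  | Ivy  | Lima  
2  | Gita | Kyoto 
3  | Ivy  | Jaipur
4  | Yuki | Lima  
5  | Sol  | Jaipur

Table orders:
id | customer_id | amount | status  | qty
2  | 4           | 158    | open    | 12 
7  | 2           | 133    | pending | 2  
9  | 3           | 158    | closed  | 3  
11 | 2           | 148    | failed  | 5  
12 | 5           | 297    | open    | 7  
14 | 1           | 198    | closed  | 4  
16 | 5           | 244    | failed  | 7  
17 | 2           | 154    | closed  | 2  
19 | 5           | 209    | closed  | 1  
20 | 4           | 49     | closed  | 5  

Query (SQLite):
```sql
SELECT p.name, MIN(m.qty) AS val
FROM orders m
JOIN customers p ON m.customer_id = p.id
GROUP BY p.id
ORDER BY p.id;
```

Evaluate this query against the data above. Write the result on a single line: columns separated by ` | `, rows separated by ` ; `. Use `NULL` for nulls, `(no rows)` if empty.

Ivy | 4 ; Gita | 2 ; Ivy | 3 ; Yuki | 5 ; Sol | 1

Join each orders row to its customers via customer_id.
Group joined rows by customers.id; compute MIN(m.qty) per group.
  1: ids {14} → MIN(m.qty)=4
  2: ids {7, 11, 17} → MIN(m.qty)=2
  3: ids {9} → MIN(m.qty)=3
  4: ids {2, 20} → MIN(m.qty)=5
  5: ids {12, 16, 19} → MIN(m.qty)=1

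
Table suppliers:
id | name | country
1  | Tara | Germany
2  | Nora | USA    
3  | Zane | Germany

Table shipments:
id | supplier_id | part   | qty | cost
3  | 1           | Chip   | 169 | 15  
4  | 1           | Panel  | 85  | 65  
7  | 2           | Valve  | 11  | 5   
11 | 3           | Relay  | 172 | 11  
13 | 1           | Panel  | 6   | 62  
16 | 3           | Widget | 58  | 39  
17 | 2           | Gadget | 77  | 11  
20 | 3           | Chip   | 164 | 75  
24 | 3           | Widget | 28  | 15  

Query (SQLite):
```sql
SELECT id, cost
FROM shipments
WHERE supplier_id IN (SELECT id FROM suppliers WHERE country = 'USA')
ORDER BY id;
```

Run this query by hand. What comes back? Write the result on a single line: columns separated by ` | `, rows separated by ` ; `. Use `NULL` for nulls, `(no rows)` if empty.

7 | 5 ; 17 | 11

Inner query: suppliers.id where country = 'USA'.
Outer: keep shipments rows whose supplier_id is in that set.
Inner query → {2}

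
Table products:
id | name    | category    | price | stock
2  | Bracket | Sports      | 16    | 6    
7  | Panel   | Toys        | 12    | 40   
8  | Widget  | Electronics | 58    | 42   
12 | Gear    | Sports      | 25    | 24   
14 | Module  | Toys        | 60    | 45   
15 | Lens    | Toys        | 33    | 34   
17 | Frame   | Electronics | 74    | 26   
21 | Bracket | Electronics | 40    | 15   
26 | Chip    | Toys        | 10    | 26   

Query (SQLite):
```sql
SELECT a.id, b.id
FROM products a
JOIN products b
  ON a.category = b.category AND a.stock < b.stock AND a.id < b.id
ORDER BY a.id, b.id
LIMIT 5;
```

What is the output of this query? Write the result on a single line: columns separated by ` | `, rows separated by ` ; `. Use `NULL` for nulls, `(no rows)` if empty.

Pairs (a,b) with same category, a.stock < b.stock, a.id < b.id.
category groups: Electronics:{8,17,21} Sports:{2,12} Toys:{7,14,15,26}
Ordered by (a.id, b.id); first 5.

2 | 12 ; 7 | 14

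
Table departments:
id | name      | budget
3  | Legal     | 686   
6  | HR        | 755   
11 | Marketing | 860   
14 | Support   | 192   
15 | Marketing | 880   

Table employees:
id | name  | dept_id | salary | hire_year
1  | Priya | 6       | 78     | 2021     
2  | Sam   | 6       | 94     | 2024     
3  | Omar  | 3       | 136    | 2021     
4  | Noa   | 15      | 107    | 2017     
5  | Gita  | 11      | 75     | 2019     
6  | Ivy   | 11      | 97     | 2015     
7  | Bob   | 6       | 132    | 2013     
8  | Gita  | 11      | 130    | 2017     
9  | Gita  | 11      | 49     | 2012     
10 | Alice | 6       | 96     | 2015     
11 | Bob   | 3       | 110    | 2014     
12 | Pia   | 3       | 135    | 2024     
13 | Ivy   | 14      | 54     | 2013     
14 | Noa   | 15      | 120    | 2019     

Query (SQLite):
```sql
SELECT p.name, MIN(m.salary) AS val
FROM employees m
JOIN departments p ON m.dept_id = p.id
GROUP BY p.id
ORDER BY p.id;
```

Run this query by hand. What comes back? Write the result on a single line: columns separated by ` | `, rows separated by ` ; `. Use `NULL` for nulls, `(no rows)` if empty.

Legal | 110 ; HR | 78 ; Marketing | 49 ; Support | 54 ; Marketing | 107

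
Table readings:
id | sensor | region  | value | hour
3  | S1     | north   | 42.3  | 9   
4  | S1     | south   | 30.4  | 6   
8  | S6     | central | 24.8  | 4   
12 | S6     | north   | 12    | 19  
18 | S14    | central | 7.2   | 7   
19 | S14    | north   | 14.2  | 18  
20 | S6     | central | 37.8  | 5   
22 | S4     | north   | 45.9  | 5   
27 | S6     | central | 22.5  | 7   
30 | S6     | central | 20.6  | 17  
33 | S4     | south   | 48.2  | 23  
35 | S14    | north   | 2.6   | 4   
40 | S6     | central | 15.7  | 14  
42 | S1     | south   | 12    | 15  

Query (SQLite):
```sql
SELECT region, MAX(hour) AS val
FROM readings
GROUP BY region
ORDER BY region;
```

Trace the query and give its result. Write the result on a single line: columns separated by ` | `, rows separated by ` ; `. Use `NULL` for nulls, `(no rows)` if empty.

central | 17 ; north | 19 ; south | 23

Partition readings by region; compute MAX(hour) within each group.
  central: ids {8, 18, 20, 27, 30, 40} → MAX(hour)=17
  north: ids {3, 12, 19, 22, 35} → MAX(hour)=19
  south: ids {4, 33, 42} → MAX(hour)=23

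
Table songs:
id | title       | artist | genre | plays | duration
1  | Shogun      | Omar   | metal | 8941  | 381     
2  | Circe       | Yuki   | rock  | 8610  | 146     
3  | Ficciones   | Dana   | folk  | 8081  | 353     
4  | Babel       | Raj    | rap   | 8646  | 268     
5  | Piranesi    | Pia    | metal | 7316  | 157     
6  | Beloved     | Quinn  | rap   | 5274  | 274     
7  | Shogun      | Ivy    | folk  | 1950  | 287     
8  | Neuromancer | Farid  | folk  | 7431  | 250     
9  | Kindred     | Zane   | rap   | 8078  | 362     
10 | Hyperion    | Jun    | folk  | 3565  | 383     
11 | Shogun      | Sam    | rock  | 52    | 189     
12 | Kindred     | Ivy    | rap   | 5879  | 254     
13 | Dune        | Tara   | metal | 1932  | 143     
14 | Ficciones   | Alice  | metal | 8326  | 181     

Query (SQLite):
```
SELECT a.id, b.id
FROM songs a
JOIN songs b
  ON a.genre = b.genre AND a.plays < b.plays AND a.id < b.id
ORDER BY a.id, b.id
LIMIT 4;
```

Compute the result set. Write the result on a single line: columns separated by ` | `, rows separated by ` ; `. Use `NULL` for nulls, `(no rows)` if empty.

5 | 14 ; 6 | 9 ; 6 | 12 ; 7 | 8

Pairs (a,b) with same genre, a.plays < b.plays, a.id < b.id.
genre groups: folk:{3,7,8,10} metal:{1,5,13,14} rap:{4,6,9,12} rock:{2,11}
Ordered by (a.id, b.id); first 4.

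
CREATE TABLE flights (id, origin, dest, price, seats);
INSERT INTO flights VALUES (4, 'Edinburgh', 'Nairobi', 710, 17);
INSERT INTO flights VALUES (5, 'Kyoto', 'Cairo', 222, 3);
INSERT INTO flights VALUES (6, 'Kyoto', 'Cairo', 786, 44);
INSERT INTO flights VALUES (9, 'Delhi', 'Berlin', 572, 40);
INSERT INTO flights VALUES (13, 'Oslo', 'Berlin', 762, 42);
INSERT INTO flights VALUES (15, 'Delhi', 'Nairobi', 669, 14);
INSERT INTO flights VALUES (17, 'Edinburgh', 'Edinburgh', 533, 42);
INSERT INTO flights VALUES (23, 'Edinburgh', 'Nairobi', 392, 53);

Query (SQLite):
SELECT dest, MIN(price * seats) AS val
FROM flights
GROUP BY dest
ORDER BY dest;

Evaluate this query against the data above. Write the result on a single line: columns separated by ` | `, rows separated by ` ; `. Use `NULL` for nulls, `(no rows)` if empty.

Berlin | 22880 ; Cairo | 666 ; Edinburgh | 22386 ; Nairobi | 9366

For each row compute price * seats.
Group by dest; take MIN of the expression per group.
  Berlin: ids {9, 13} → MIN(price * seats)=22880
  Cairo: ids {5, 6} → MIN(price * seats)=666
  Edinburgh: ids {17} → MIN(price * seats)=22386
  Nairobi: ids {4, 15, 23} → MIN(price * seats)=9366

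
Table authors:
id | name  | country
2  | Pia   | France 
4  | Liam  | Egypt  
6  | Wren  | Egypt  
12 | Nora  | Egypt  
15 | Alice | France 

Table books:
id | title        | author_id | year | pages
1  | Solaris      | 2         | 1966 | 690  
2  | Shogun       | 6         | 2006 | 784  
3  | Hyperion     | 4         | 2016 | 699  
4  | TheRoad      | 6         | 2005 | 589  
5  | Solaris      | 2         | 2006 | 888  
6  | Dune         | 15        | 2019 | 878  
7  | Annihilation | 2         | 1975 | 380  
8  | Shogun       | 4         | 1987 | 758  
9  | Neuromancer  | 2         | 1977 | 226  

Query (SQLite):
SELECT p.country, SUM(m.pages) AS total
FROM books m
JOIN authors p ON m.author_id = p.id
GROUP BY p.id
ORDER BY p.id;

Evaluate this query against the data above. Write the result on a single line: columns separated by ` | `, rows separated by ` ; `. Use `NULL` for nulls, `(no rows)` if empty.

Join each books row to its authors via author_id.
Group joined rows by authors.id; compute SUM(m.pages) per group.
  2: ids {1, 5, 7, 9} → SUM(m.pages)=2184
  4: ids {3, 8} → SUM(m.pages)=1457
  6: ids {2, 4} → SUM(m.pages)=1373
  15: ids {6} → SUM(m.pages)=878

France | 2184 ; Egypt | 1457 ; Egypt | 1373 ; France | 878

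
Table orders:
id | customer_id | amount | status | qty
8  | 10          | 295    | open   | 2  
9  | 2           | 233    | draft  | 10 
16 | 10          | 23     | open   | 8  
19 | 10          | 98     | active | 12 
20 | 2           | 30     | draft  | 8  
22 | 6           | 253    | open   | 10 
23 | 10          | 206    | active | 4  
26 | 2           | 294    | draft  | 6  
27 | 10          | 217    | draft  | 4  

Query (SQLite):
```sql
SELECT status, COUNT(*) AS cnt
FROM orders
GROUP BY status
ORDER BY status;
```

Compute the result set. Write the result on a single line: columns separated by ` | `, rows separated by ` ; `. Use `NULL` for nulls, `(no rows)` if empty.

Partition orders by status; compute COUNT(*) within each group.
  active: ids {19, 23} → COUNT(*)=2
  draft: ids {9, 20, 26, 27} → COUNT(*)=4
  open: ids {8, 16, 22} → COUNT(*)=3

active | 2 ; draft | 4 ; open | 3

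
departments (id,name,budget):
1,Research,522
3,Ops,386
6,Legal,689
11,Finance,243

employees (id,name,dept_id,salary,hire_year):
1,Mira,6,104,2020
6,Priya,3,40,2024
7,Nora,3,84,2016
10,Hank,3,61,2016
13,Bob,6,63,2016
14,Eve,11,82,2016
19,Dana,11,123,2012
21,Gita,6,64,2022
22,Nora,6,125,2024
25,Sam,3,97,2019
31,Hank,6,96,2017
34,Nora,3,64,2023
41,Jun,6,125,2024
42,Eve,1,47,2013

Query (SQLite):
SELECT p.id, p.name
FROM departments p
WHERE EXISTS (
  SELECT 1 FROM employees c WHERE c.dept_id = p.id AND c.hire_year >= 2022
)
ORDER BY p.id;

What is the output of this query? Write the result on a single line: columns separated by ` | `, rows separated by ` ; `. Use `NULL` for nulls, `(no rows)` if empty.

3 | Ops ; 6 | Legal

For each departments row, check whether any employees with matching dept_id has hire_year >= 2022.
Keep rows where that is true.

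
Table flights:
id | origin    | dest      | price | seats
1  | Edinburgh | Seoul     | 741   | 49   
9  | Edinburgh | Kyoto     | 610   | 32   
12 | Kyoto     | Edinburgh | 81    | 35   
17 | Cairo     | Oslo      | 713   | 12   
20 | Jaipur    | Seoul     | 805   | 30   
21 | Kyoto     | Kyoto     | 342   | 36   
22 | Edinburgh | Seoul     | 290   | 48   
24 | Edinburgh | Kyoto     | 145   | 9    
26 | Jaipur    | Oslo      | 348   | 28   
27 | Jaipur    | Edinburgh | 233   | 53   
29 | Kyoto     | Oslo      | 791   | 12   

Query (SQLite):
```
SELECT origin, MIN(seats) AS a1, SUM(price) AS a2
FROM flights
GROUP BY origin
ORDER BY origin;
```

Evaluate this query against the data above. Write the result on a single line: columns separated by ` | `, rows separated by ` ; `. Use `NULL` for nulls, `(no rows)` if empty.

Cairo | 12 | 713 ; Edinburgh | 9 | 1786 ; Jaipur | 28 | 1386 ; Kyoto | 12 | 1214

Group flights by origin.
Per group compute: MIN(seats), SUM(price).
  Cairo: ids {17} → MIN(seats)=12, SUM(price)=713
  Edinburgh: ids {1, 9, 22, 24} → MIN(seats)=9, SUM(price)=1786
  Jaipur: ids {20, 26, 27} → MIN(seats)=28, SUM(price)=1386
  Kyoto: ids {12, 21, 29} → MIN(seats)=12, SUM(price)=1214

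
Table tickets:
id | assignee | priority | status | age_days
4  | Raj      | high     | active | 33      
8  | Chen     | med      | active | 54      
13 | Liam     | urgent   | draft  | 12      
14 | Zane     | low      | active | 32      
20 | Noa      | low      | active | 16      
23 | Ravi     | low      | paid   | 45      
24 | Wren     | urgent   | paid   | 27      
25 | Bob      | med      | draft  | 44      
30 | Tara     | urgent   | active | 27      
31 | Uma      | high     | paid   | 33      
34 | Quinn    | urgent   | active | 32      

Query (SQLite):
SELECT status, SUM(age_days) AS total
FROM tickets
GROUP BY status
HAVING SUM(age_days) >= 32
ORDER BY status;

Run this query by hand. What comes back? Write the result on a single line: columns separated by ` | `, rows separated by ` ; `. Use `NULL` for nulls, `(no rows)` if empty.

Partition tickets by status; compute SUM(age_days) within each group.
HAVING: keep groups where SUM(age_days) >= 32.
  active: ids {4, 8, 14, 20, 30, 34} → SUM(age_days)=194
  draft: ids {13, 25} → SUM(age_days)=56
  paid: ids {23, 24, 31} → SUM(age_days)=105

active | 194 ; draft | 56 ; paid | 105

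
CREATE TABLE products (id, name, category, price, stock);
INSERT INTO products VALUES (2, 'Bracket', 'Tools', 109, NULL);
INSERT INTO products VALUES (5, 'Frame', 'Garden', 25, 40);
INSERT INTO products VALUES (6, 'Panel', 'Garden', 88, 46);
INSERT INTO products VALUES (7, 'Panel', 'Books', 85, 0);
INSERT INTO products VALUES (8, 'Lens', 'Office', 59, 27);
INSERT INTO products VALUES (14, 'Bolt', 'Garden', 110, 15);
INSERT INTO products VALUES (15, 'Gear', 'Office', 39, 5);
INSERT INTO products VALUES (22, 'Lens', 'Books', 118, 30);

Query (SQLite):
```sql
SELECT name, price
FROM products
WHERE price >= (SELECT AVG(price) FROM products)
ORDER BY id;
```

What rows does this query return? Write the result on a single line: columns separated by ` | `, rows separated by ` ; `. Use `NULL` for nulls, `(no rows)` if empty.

Bracket | 109 ; Panel | 88 ; Panel | 85 ; Bolt | 110 ; Lens | 118

Scalar subquery: AVG(price) over all products rows = 79.125.
Keep rows where price >= that value.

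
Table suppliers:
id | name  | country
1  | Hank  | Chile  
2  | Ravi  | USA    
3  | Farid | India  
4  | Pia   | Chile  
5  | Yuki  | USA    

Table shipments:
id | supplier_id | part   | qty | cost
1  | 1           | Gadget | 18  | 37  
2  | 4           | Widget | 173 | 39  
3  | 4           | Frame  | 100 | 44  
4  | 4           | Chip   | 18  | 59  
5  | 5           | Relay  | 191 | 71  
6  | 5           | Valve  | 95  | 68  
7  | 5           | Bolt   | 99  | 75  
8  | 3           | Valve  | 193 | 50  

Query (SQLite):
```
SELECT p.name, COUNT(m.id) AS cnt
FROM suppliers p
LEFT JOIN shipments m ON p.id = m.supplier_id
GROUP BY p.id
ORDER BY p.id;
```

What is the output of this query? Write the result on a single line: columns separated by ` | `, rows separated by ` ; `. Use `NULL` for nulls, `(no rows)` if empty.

Hank | 1 ; Ravi | 0 ; Farid | 1 ; Pia | 3 ; Yuki | 3

LEFT JOIN keeps every suppliers row; unmatched ones get NULL for shipments columns.
Group by suppliers.id and compute COUNT(m.id). COUNT(col) of an all-NULL group is 0.
  1: ids {1} → COUNT(m.id)=1
  2: ids {—} → COUNT(m.id)=0
  3: ids {8} → COUNT(m.id)=1
  4: ids {2, 3, 4} → COUNT(m.id)=3
  5: ids {5, 6, 7} → COUNT(m.id)=3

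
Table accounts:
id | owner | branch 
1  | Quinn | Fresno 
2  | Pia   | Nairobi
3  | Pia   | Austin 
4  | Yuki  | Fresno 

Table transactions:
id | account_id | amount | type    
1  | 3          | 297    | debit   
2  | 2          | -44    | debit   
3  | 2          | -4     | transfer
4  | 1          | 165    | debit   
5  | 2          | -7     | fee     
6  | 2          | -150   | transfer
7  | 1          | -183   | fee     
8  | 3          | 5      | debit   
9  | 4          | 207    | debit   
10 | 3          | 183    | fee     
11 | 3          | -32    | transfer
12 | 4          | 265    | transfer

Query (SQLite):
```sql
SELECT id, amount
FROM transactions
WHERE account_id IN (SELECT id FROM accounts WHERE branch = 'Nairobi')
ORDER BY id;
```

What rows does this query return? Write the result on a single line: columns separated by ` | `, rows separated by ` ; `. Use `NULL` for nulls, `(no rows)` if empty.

2 | -44 ; 3 | -4 ; 5 | -7 ; 6 | -150

Inner query: accounts.id where branch = 'Nairobi'.
Outer: keep transactions rows whose account_id is in that set.
Inner query → {2}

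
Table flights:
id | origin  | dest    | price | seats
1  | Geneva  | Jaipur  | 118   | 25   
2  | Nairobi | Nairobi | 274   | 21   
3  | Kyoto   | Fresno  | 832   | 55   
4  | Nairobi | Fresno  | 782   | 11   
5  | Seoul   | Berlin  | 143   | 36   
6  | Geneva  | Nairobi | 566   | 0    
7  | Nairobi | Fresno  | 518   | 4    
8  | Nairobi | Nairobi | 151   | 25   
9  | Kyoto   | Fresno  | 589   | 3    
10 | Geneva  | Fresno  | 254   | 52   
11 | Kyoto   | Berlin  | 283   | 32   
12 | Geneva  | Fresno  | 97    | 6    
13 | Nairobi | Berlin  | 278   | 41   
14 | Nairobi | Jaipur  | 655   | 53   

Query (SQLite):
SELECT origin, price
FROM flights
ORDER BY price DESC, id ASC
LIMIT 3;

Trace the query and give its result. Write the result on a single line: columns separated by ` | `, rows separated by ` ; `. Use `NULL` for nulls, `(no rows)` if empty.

Kyoto | 832 ; Nairobi | 782 ; Nairobi | 655

Sort by price desc, tiebreak id asc: (832, id=3), (782, id=4), (655, id=14), (589, id=9), (566, id=6), (518, id=7) …. Take first 3.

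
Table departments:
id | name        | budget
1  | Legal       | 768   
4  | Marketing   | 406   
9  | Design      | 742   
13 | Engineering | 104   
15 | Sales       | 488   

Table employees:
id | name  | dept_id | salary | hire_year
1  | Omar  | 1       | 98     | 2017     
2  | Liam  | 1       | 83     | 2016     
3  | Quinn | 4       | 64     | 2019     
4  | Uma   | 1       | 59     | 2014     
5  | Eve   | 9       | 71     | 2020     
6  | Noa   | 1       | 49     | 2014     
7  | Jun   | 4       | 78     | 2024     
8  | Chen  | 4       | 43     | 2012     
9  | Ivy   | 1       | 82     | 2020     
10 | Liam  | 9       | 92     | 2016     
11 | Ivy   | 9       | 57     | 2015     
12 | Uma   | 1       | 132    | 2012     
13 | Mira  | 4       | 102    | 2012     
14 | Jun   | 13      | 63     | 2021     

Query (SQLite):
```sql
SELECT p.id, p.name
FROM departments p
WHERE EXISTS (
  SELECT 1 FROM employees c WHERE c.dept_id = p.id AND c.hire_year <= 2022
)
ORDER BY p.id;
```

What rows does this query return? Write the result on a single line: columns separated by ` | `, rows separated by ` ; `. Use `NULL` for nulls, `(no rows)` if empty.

For each departments row, check whether any employees with matching dept_id has hire_year <= 2022.
Keep rows where that is true.

1 | Legal ; 4 | Marketing ; 9 | Design ; 13 | Engineering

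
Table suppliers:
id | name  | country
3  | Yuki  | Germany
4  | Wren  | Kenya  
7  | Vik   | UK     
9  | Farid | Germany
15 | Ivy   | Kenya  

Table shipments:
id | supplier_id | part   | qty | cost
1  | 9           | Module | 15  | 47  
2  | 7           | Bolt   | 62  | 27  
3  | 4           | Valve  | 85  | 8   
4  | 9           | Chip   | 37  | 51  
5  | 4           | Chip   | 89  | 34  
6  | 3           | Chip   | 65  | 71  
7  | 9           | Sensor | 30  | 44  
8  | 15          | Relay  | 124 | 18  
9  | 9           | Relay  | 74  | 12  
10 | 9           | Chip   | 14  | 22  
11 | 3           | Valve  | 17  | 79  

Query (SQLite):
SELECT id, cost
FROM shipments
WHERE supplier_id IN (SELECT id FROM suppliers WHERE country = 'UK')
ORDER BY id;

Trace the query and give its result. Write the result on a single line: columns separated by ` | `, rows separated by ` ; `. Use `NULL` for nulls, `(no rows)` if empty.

2 | 27

Inner query: suppliers.id where country = 'UK'.
Outer: keep shipments rows whose supplier_id is in that set.
Inner query → {7}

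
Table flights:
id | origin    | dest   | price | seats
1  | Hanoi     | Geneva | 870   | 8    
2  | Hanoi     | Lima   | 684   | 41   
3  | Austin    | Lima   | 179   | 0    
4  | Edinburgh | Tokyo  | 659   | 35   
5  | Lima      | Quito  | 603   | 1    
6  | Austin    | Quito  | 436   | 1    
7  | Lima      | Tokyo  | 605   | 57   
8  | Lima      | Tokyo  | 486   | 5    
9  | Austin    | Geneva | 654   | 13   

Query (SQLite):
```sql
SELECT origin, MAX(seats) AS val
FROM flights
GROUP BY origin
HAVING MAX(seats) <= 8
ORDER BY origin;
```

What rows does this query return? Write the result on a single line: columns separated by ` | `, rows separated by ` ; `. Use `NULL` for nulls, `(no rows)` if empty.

Partition flights by origin; compute MAX(seats) within each group.
HAVING: keep groups where MAX(seats) <= 8.
  Austin: ids {3, 6, 9} → MAX(seats)=13
  Edinburgh: ids {4} → MAX(seats)=35
  Hanoi: ids {1, 2} → MAX(seats)=41
  Lima: ids {5, 7, 8} → MAX(seats)=57

(no rows)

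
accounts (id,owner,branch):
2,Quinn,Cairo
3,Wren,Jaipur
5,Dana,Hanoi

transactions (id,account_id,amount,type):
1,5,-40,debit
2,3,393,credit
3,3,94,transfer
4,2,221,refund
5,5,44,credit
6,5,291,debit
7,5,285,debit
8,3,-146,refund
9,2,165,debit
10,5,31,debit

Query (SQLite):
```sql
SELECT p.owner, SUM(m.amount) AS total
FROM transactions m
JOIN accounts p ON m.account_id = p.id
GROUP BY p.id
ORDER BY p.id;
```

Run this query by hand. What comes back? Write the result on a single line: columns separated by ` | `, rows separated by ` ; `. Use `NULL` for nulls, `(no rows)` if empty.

Join each transactions row to its accounts via account_id.
Group joined rows by accounts.id; compute SUM(m.amount) per group.
  2: ids {4, 9} → SUM(m.amount)=386
  3: ids {2, 3, 8} → SUM(m.amount)=341
  5: ids {1, 5, 6, 7, 10} → SUM(m.amount)=611

Quinn | 386 ; Wren | 341 ; Dana | 611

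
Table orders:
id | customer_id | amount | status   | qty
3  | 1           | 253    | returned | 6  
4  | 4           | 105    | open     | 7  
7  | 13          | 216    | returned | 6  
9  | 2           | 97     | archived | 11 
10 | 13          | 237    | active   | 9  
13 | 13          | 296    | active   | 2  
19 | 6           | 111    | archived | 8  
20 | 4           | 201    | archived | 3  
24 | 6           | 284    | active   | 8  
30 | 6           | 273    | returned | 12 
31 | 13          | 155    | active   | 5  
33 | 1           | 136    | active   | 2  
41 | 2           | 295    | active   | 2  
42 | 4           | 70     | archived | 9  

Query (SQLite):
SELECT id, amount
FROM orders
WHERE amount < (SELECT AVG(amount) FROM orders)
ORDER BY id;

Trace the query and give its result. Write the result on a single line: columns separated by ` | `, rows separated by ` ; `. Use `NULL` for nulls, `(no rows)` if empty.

4 | 105 ; 9 | 97 ; 19 | 111 ; 31 | 155 ; 33 | 136 ; 42 | 70

Scalar subquery: AVG(amount) over all orders rows = 194.928571 (≈; comparison uses full precision).
Keep rows where amount < that value.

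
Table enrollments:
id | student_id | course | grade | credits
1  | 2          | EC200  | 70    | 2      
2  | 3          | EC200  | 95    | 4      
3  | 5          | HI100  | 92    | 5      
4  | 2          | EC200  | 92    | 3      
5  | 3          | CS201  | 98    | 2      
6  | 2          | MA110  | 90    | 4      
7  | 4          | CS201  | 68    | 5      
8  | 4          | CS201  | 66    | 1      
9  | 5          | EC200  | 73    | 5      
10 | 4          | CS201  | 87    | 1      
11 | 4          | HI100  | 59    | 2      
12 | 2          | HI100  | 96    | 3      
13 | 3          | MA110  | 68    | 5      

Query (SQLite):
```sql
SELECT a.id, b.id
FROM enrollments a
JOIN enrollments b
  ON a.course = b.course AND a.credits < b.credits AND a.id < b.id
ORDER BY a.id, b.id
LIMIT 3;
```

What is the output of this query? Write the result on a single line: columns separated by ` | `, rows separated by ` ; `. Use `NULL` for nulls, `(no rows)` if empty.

Pairs (a,b) with same course, a.credits < b.credits, a.id < b.id.
course groups: CS201:{5,7,8,10} EC200:{1,2,4,9} HI100:{3,11,12} MA110:{6,13}
Ordered by (a.id, b.id); first 3.

1 | 2 ; 1 | 4 ; 1 | 9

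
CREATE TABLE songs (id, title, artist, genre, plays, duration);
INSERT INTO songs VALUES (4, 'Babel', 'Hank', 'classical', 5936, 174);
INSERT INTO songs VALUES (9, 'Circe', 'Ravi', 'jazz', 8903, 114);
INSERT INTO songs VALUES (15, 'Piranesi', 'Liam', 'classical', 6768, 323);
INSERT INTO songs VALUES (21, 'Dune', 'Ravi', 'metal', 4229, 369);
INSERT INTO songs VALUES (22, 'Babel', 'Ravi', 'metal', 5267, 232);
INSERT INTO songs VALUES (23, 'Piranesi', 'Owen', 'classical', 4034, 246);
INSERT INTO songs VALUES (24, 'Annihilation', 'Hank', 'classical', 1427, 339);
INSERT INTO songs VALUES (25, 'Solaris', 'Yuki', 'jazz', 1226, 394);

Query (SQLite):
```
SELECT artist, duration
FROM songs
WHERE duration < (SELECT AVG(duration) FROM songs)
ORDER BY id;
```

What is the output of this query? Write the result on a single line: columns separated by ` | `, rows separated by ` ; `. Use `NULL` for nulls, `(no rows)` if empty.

Scalar subquery: AVG(duration) over all songs rows = 273.875.
Keep rows where duration < that value.

Hank | 174 ; Ravi | 114 ; Ravi | 232 ; Owen | 246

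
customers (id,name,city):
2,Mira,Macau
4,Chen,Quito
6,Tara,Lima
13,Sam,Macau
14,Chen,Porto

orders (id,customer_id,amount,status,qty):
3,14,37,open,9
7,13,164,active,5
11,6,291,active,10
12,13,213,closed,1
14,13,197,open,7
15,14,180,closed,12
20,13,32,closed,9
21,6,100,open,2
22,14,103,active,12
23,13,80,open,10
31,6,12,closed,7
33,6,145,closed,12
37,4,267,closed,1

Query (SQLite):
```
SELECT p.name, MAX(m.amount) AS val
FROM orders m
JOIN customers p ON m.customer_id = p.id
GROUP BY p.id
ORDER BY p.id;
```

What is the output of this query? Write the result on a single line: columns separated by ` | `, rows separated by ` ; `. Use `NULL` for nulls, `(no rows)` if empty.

Join each orders row to its customers via customer_id.
Group joined rows by customers.id; compute MAX(m.amount) per group.
  4: ids {37} → MAX(m.amount)=267
  6: ids {11, 21, 31, 33} → MAX(m.amount)=291
  13: ids {7, 12, 14, 20, 23} → MAX(m.amount)=213
  14: ids {3, 15, 22} → MAX(m.amount)=180

Chen | 267 ; Tara | 291 ; Sam | 213 ; Chen | 180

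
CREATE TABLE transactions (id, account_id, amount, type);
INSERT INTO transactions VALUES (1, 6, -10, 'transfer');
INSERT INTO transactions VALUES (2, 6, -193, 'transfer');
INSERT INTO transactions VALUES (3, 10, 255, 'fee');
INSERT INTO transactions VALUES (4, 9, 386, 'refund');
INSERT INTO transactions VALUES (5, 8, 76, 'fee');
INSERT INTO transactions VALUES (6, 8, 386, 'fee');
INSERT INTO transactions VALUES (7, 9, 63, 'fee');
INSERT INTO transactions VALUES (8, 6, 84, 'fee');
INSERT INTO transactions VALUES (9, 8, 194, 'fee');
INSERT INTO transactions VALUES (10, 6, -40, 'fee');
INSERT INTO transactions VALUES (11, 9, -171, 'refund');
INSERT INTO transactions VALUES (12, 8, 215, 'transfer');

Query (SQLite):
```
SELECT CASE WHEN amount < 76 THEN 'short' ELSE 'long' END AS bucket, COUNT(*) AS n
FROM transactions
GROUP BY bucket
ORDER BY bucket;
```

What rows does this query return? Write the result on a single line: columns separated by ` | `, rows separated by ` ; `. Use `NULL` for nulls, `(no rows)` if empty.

long | 7 ; short | 5

Bucket rows by amount < 76 → 'short' else 'long'; count each bucket.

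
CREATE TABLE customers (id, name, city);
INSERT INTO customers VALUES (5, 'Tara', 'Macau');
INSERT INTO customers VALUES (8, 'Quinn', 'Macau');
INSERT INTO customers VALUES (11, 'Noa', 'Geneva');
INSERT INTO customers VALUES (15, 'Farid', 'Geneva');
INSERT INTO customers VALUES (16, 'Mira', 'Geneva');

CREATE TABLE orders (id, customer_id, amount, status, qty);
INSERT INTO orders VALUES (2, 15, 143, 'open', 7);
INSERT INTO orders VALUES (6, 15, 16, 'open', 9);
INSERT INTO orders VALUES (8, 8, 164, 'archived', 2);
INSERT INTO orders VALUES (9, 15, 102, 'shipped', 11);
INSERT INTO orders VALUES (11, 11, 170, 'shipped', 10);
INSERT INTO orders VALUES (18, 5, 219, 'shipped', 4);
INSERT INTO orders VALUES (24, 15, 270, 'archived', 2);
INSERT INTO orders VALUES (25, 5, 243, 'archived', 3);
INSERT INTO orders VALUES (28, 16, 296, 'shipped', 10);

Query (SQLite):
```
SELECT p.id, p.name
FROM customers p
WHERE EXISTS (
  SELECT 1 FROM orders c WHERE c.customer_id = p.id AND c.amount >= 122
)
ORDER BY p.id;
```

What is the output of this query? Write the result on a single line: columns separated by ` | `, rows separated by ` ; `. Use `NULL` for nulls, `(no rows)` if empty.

5 | Tara ; 8 | Quinn ; 11 | Noa ; 15 | Farid ; 16 | Mira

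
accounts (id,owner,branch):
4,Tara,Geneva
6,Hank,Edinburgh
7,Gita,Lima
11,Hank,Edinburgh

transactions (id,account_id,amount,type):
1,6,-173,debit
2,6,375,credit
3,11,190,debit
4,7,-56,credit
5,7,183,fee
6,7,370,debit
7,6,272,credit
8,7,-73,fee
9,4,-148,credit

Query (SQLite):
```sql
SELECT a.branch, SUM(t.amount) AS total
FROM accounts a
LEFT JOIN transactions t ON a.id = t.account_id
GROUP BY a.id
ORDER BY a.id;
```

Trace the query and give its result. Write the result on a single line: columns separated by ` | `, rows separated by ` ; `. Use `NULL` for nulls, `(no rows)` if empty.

Geneva | -148 ; Edinburgh | 474 ; Lima | 424 ; Edinburgh | 190

LEFT JOIN keeps every accounts row; unmatched ones get NULL for transactions columns.
Group by accounts.id and compute SUM(t.amount). SUM over an all-NULL group is NULL.
  4: ids {9} → SUM(t.amount)=-148
  6: ids {1, 2, 7} → SUM(t.amount)=474
  7: ids {4, 5, 6, 8} → SUM(t.amount)=424
  11: ids {3} → SUM(t.amount)=190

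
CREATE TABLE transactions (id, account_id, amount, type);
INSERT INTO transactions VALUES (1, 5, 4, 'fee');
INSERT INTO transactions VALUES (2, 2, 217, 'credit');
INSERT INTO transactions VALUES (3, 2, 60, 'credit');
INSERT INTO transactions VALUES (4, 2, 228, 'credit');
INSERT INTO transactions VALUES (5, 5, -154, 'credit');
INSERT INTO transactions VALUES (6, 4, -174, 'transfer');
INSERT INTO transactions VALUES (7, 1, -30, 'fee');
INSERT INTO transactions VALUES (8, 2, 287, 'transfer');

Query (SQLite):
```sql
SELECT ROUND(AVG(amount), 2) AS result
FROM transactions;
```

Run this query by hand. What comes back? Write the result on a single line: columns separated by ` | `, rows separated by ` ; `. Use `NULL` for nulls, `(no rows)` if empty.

All amount values: [4, 217, 60, 228, -154, -174, -30, 287].
AVG = 438 / 8 (rounded to 2 dp).

54.75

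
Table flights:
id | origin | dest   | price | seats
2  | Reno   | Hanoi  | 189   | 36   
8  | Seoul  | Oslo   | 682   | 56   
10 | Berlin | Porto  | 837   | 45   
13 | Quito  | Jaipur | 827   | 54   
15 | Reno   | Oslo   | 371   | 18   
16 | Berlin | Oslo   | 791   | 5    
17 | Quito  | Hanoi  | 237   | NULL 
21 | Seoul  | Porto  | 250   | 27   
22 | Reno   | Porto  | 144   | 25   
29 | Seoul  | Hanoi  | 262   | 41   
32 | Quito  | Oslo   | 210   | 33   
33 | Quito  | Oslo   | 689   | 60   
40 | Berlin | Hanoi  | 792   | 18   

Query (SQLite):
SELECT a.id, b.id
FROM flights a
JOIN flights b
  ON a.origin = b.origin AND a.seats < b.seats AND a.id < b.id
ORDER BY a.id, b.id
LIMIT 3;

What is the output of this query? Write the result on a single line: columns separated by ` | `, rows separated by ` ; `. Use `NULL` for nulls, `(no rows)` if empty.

Pairs (a,b) with same origin, a.seats < b.seats, a.id < b.id.
origin groups: Berlin:{10,16,40} Quito:{13,17,32,33} Reno:{2,15,22} Seoul:{8,21,29}
Ordered by (a.id, b.id); first 3.

13 | 33 ; 15 | 22 ; 16 | 40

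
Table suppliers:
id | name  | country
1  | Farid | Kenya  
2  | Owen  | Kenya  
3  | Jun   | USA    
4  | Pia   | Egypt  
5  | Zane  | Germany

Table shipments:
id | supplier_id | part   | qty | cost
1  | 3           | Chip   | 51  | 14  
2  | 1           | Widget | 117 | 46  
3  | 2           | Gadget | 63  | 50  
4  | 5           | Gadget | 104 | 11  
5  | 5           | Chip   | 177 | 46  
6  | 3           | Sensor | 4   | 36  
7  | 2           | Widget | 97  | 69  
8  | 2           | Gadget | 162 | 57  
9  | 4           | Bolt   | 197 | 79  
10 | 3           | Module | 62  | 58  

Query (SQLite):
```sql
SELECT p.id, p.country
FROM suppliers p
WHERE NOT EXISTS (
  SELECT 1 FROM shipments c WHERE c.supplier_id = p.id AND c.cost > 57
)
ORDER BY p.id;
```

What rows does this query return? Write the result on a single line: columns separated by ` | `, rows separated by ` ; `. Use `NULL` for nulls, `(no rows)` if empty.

For each suppliers row, check whether any shipments with matching supplier_id has cost > 57.
Keep rows where that is false.

1 | Kenya ; 5 | Germany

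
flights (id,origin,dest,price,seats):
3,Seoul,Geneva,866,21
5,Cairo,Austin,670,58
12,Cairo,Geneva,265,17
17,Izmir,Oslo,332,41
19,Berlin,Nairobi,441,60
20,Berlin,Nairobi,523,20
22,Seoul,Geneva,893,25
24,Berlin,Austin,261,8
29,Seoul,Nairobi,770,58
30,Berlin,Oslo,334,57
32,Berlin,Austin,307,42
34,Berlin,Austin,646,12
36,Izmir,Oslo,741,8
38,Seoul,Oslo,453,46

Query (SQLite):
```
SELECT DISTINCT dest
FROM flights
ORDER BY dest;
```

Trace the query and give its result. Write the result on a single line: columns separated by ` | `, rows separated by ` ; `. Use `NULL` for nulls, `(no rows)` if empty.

Austin ; Geneva ; Nairobi ; Oslo

Collect distinct dest values from flights.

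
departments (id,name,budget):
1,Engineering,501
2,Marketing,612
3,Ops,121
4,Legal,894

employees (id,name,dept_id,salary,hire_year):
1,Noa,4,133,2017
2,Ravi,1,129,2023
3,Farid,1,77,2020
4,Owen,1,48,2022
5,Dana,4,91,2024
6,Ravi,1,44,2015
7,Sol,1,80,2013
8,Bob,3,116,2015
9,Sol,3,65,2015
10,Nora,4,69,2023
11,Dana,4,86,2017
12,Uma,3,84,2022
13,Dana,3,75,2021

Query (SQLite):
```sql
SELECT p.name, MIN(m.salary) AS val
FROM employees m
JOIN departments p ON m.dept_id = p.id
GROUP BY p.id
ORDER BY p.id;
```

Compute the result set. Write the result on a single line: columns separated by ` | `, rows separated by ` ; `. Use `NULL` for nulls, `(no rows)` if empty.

Engineering | 44 ; Ops | 65 ; Legal | 69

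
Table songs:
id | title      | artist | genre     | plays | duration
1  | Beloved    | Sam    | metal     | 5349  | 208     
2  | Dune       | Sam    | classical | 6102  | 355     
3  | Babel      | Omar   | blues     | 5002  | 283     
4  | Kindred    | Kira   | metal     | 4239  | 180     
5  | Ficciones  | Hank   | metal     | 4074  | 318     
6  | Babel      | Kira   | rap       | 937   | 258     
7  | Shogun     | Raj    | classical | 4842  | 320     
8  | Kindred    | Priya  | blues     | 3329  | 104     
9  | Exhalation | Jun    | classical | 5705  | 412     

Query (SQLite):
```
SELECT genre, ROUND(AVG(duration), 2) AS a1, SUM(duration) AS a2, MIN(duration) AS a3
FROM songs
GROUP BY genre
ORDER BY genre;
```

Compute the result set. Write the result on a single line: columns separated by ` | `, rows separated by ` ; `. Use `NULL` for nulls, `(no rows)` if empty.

Group songs by genre.
Per group compute: ROUND(AVG(duration), 2), SUM(duration), MIN(duration).
  blues: ids {3, 8} → ROUND(AVG(duration), 2)=193.5, SUM(duration)=387, MIN(duration)=104
  classical: ids {2, 7, 9} → ROUND(AVG(duration), 2)=362.33, SUM(duration)=1087, MIN(duration)=320
  metal: ids {1, 4, 5} → ROUND(AVG(duration), 2)=235.33, SUM(duration)=706, MIN(duration)=180
  rap: ids {6} → ROUND(AVG(duration), 2)=258, SUM(duration)=258, MIN(duration)=258

blues | 193.5 | 387 | 104 ; classical | 362.33 | 1087 | 320 ; metal | 235.33 | 706 | 180 ; rap | 258 | 258 | 258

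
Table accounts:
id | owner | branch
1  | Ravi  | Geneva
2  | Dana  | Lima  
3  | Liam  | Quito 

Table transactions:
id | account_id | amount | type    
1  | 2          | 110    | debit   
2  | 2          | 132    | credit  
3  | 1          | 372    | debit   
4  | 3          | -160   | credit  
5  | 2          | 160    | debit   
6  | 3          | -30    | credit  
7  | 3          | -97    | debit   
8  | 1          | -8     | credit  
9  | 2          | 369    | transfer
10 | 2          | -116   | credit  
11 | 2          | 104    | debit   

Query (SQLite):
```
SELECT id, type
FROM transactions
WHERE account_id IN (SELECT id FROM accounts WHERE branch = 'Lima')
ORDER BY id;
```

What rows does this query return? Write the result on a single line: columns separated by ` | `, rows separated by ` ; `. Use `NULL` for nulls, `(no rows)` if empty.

1 | debit ; 2 | credit ; 5 | debit ; 9 | transfer ; 10 | credit ; 11 | debit

Inner query: accounts.id where branch = 'Lima'.
Outer: keep transactions rows whose account_id is in that set.
Inner query → {2}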